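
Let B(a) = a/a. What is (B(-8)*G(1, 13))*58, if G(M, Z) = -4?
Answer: -232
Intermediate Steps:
B(a) = 1
(B(-8)*G(1, 13))*58 = (1*(-4))*58 = -4*58 = -232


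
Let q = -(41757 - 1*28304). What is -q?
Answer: 13453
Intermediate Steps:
q = -13453 (q = -(41757 - 28304) = -1*13453 = -13453)
-q = -1*(-13453) = 13453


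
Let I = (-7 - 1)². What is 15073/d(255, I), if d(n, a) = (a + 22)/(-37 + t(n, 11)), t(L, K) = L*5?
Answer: 9330187/43 ≈ 2.1698e+5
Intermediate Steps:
t(L, K) = 5*L
I = 64 (I = (-8)² = 64)
d(n, a) = (22 + a)/(-37 + 5*n) (d(n, a) = (a + 22)/(-37 + 5*n) = (22 + a)/(-37 + 5*n))
15073/d(255, I) = 15073/(((22 + 64)/(-37 + 5*255))) = 15073/((86/(-37 + 1275))) = 15073/((86/1238)) = 15073/(((1/1238)*86)) = 15073/(43/619) = 15073*(619/43) = 9330187/43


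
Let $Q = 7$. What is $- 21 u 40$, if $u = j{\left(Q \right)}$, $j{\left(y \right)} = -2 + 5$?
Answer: $-2520$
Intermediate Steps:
$j{\left(y \right)} = 3$
$u = 3$
$- 21 u 40 = \left(-21\right) 3 \cdot 40 = \left(-63\right) 40 = -2520$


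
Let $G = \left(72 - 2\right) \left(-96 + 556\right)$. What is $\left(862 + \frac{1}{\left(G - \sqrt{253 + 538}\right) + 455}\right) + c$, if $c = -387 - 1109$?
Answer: $- \frac{96580678243}{152335462} + \frac{\sqrt{791}}{1066348234} \approx -634.0$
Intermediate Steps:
$G = 32200$ ($G = 70 \cdot 460 = 32200$)
$c = -1496$
$\left(862 + \frac{1}{\left(G - \sqrt{253 + 538}\right) + 455}\right) + c = \left(862 + \frac{1}{\left(32200 - \sqrt{253 + 538}\right) + 455}\right) - 1496 = \left(862 + \frac{1}{\left(32200 - \sqrt{791}\right) + 455}\right) - 1496 = \left(862 + \frac{1}{32655 - \sqrt{791}}\right) - 1496 = -634 + \frac{1}{32655 - \sqrt{791}}$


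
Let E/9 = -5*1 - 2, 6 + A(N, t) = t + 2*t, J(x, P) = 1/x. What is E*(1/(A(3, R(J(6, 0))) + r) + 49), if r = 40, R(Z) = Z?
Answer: -71043/23 ≈ -3088.8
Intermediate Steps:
A(N, t) = -6 + 3*t (A(N, t) = -6 + (t + 2*t) = -6 + 3*t)
E = -63 (E = 9*(-5*1 - 2) = 9*(-5 - 2) = 9*(-7) = -63)
E*(1/(A(3, R(J(6, 0))) + r) + 49) = -63*(1/((-6 + 3/6) + 40) + 49) = -63*(1/((-6 + 3*(⅙)) + 40) + 49) = -63*(1/((-6 + ½) + 40) + 49) = -63*(1/(-11/2 + 40) + 49) = -63*(1/(69/2) + 49) = -63*(2/69 + 49) = -63*3383/69 = -71043/23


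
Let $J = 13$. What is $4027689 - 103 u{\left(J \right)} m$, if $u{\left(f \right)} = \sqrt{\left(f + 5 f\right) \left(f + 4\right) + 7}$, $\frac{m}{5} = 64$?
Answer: $4027689 - 32960 \sqrt{1333} \approx 2.8243 \cdot 10^{6}$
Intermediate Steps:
$m = 320$ ($m = 5 \cdot 64 = 320$)
$u{\left(f \right)} = \sqrt{7 + 6 f \left(4 + f\right)}$ ($u{\left(f \right)} = \sqrt{6 f \left(4 + f\right) + 7} = \sqrt{7 + 6 f \left(4 + f\right)}$)
$4027689 - 103 u{\left(J \right)} m = 4027689 - 103 \sqrt{7 + 6 \cdot 13^{2} + 24 \cdot 13} \cdot 320 = 4027689 - 103 \sqrt{7 + 6 \cdot 169 + 312} \cdot 320 = 4027689 - 103 \sqrt{7 + 1014 + 312} \cdot 320 = 4027689 - 103 \sqrt{1333} \cdot 320 = 4027689 - 32960 \sqrt{1333}$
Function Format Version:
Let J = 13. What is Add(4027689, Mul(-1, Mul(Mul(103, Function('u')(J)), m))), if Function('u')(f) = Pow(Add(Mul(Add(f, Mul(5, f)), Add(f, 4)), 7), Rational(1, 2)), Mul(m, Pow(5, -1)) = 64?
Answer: Add(4027689, Mul(-32960, Pow(1333, Rational(1, 2)))) ≈ 2.8243e+6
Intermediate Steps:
m = 320 (m = Mul(5, 64) = 320)
Function('u')(f) = Pow(Add(7, Mul(6, f, Add(4, f))), Rational(1, 2)) (Function('u')(f) = Pow(Add(Mul(Mul(6, f), Add(4, f)), 7), Rational(1, 2)) = Pow(Add(Mul(6, f, Add(4, f)), 7), Rational(1, 2)) = Pow(Add(7, Mul(6, f, Add(4, f))), Rational(1, 2)))
Add(4027689, Mul(-1, Mul(Mul(103, Function('u')(J)), m))) = Add(4027689, Mul(-1, Mul(Mul(103, Pow(Add(7, Mul(6, Pow(13, 2)), Mul(24, 13)), Rational(1, 2))), 320))) = Add(4027689, Mul(-1, Mul(Mul(103, Pow(Add(7, Mul(6, 169), 312), Rational(1, 2))), 320))) = Add(4027689, Mul(-1, Mul(Mul(103, Pow(Add(7, 1014, 312), Rational(1, 2))), 320))) = Add(4027689, Mul(-1, Mul(Mul(103, Pow(1333, Rational(1, 2))), 320))) = Add(4027689, Mul(-1, Mul(32960, Pow(1333, Rational(1, 2))))) = Add(4027689, Mul(-32960, Pow(1333, Rational(1, 2))))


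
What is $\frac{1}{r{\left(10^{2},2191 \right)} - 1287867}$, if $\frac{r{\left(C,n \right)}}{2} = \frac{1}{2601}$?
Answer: $- \frac{2601}{3349742065} \approx -7.7648 \cdot 10^{-7}$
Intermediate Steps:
$r{\left(C,n \right)} = \frac{2}{2601}$
$\frac{1}{r{\left(10^{2},2191 \right)} - 1287867} = \frac{1}{\frac{2}{2601} - 1287867} = \frac{1}{- \frac{3349742065}{2601}} = - \frac{2601}{3349742065}$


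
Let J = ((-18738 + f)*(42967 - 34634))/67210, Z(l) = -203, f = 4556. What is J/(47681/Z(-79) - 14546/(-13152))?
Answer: 6067689621168/806710868645 ≈ 7.5215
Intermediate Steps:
J = -4545331/2585 (J = ((-18738 + 4556)*(42967 - 34634))/67210 = -14182*8333*(1/67210) = -118178606*1/67210 = -4545331/2585 ≈ -1758.3)
J/(47681/Z(-79) - 14546/(-13152)) = -4545331/(2585*(47681/(-203) - 14546/(-13152))) = -4545331/(2585*(47681*(-1/203) - 14546*(-1/13152))) = -4545331/(2585*(-47681/203 + 7273/6576)) = -4545331/(2585*(-312073837/1334928)) = -4545331/2585*(-1334928/312073837) = 6067689621168/806710868645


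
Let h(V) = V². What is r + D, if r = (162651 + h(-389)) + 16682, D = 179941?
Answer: 510595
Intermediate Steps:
r = 330654 (r = (162651 + (-389)²) + 16682 = (162651 + 151321) + 16682 = 313972 + 16682 = 330654)
r + D = 330654 + 179941 = 510595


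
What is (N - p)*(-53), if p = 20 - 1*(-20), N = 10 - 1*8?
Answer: 2014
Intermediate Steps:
N = 2 (N = 10 - 8 = 2)
p = 40 (p = 20 + 20 = 40)
(N - p)*(-53) = (2 - 1*40)*(-53) = (2 - 40)*(-53) = -38*(-53) = 2014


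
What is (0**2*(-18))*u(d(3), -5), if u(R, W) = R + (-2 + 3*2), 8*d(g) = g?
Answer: 0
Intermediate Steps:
d(g) = g/8
u(R, W) = 4 + R (u(R, W) = R + (-2 + 6) = R + 4 = 4 + R)
(0**2*(-18))*u(d(3), -5) = (0**2*(-18))*(4 + (1/8)*3) = (0*(-18))*(4 + 3/8) = 0*(35/8) = 0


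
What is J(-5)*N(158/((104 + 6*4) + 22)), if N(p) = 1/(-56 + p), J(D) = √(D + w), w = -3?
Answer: -150*I*√2/4121 ≈ -0.051476*I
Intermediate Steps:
J(D) = √(-3 + D) (J(D) = √(D - 3) = √(-3 + D))
J(-5)*N(158/((104 + 6*4) + 22)) = √(-3 - 5)/(-56 + 158/((104 + 6*4) + 22)) = √(-8)/(-56 + 158/((104 + 24) + 22)) = (2*I*√2)/(-56 + 158/(128 + 22)) = (2*I*√2)/(-56 + 158/150) = (2*I*√2)/(-56 + 158*(1/150)) = (2*I*√2)/(-56 + 79/75) = (2*I*√2)/(-4121/75) = (2*I*√2)*(-75/4121) = -150*I*√2/4121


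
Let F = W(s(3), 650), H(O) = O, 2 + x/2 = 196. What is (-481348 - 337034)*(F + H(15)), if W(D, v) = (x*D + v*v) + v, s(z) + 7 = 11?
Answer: -347580747894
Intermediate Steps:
x = 388 (x = -4 + 2*196 = -4 + 392 = 388)
s(z) = 4 (s(z) = -7 + 11 = 4)
W(D, v) = v + v² + 388*D (W(D, v) = (388*D + v*v) + v = (388*D + v²) + v = (v² + 388*D) + v = v + v² + 388*D)
F = 424702 (F = 650 + 650² + 388*4 = 650 + 422500 + 1552 = 424702)
(-481348 - 337034)*(F + H(15)) = (-481348 - 337034)*(424702 + 15) = -818382*424717 = -347580747894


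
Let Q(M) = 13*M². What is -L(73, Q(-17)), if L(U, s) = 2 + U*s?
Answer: -274263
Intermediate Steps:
-L(73, Q(-17)) = -(2 + 73*(13*(-17)²)) = -(2 + 73*(13*289)) = -(2 + 73*3757) = -(2 + 274261) = -1*274263 = -274263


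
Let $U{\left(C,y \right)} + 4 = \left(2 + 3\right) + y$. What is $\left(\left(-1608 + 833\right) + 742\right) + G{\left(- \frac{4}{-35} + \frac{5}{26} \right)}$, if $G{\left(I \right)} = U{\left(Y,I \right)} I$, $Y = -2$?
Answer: $- \frac{26995569}{828100} \approx -32.599$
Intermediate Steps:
$U{\left(C,y \right)} = 1 + y$ ($U{\left(C,y \right)} = -4 + \left(\left(2 + 3\right) + y\right) = -4 + \left(5 + y\right) = 1 + y$)
$G{\left(I \right)} = I \left(1 + I\right)$ ($G{\left(I \right)} = \left(1 + I\right) I = I \left(1 + I\right)$)
$\left(\left(-1608 + 833\right) + 742\right) + G{\left(- \frac{4}{-35} + \frac{5}{26} \right)} = \left(\left(-1608 + 833\right) + 742\right) + \left(- \frac{4}{-35} + \frac{5}{26}\right) \left(1 + \left(- \frac{4}{-35} + \frac{5}{26}\right)\right) = \left(-775 + 742\right) + \left(\left(-4\right) \left(- \frac{1}{35}\right) + 5 \cdot \frac{1}{26}\right) \left(1 + \left(\left(-4\right) \left(- \frac{1}{35}\right) + 5 \cdot \frac{1}{26}\right)\right) = -33 + \left(\frac{4}{35} + \frac{5}{26}\right) \left(1 + \left(\frac{4}{35} + \frac{5}{26}\right)\right) = -33 + \frac{279 \left(1 + \frac{279}{910}\right)}{910} = -33 + \frac{279}{910} \cdot \frac{1189}{910} = -33 + \frac{331731}{828100} = - \frac{26995569}{828100}$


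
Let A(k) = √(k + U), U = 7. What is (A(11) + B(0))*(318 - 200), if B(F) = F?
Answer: 354*√2 ≈ 500.63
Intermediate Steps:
A(k) = √(7 + k) (A(k) = √(k + 7) = √(7 + k))
(A(11) + B(0))*(318 - 200) = (√(7 + 11) + 0)*(318 - 200) = (√18 + 0)*118 = (3*√2 + 0)*118 = (3*√2)*118 = 354*√2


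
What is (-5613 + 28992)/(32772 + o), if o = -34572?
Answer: -7793/600 ≈ -12.988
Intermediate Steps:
(-5613 + 28992)/(32772 + o) = (-5613 + 28992)/(32772 - 34572) = 23379/(-1800) = 23379*(-1/1800) = -7793/600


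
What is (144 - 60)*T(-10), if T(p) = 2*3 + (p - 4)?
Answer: -672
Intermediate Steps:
T(p) = 2 + p (T(p) = 6 + (-4 + p) = 2 + p)
(144 - 60)*T(-10) = (144 - 60)*(2 - 10) = 84*(-8) = -672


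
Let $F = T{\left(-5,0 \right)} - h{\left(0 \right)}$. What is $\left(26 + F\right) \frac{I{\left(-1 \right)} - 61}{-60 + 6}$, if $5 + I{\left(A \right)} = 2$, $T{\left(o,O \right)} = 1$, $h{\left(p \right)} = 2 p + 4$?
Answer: $\frac{736}{27} \approx 27.259$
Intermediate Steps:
$h{\left(p \right)} = 4 + 2 p$
$I{\left(A \right)} = -3$ ($I{\left(A \right)} = -5 + 2 = -3$)
$F = -3$ ($F = 1 - \left(4 + 2 \cdot 0\right) = 1 - \left(4 + 0\right) = 1 - 4 = -3$)
$\left(26 + F\right) \frac{I{\left(-1 \right)} - 61}{-60 + 6} = \left(26 - 3\right) \frac{-3 - 61}{-60 + 6} = 23 \left(- \frac{64}{-54}\right) = 23 \left(\left(-64\right) \left(- \frac{1}{54}\right)\right) = 23 \cdot \frac{32}{27} = \frac{736}{27}$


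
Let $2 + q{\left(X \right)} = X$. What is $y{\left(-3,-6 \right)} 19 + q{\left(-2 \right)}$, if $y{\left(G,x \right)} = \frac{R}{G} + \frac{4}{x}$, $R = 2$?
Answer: $- \frac{88}{3} \approx -29.333$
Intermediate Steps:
$q{\left(X \right)} = -2 + X$
$y{\left(G,x \right)} = \frac{2}{G} + \frac{4}{x}$
$y{\left(-3,-6 \right)} 19 + q{\left(-2 \right)} = \left(\frac{2}{-3} + \frac{4}{-6}\right) 19 - 4 = \left(2 \left(- \frac{1}{3}\right) + 4 \left(- \frac{1}{6}\right)\right) 19 - 4 = \left(- \frac{2}{3} - \frac{2}{3}\right) 19 - 4 = \left(- \frac{4}{3}\right) 19 - 4 = - \frac{76}{3} - 4 = - \frac{88}{3}$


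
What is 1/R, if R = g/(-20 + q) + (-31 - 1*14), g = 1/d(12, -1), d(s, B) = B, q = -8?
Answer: -28/1259 ≈ -0.022240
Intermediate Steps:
g = -1 (g = 1/(-1) = -1)
R = -1259/28 (R = -1/(-20 - 8) + (-31 - 1*14) = -1/(-28) + (-31 - 14) = -1*(-1/28) - 45 = 1/28 - 45 = -1259/28 ≈ -44.964)
1/R = 1/(-1259/28) = -28/1259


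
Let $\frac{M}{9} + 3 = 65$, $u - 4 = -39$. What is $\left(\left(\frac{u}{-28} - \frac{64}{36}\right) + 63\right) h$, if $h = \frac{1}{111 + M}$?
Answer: $\frac{2249}{24084} \approx 0.093382$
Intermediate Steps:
$u = -35$ ($u = 4 - 39 = -35$)
$M = 558$ ($M = -27 + 9 \cdot 65 = -27 + 585 = 558$)
$h = \frac{1}{669}$ ($h = \frac{1}{111 + 558} = \frac{1}{669} \approx 0.0014948$)
$\left(\left(\frac{u}{-28} - \frac{64}{36}\right) + 63\right) h = \left(\left(- \frac{35}{-28} - \frac{64}{36}\right) + 63\right) \frac{1}{669} = \left(\left(\left(-35\right) \left(- \frac{1}{28}\right) - \frac{16}{9}\right) + 63\right) \frac{1}{669} = \left(\left(\frac{5}{4} - \frac{16}{9}\right) + 63\right) \frac{1}{669} = \left(- \frac{19}{36} + 63\right) \frac{1}{669} = \frac{2249}{36} \cdot \frac{1}{669} = \frac{2249}{24084}$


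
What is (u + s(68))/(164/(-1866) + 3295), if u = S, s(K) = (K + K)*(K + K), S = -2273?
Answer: 15136059/3074153 ≈ 4.9237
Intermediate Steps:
s(K) = 4*K² (s(K) = (2*K)*(2*K) = 4*K²)
u = -2273
(u + s(68))/(164/(-1866) + 3295) = (-2273 + 4*68²)/(164/(-1866) + 3295) = (-2273 + 4*4624)/(164*(-1/1866) + 3295) = (-2273 + 18496)/(-82/933 + 3295) = 16223/(3074153/933) = 16223*(933/3074153) = 15136059/3074153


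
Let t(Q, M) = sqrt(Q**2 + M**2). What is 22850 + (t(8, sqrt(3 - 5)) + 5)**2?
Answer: 22937 + 10*sqrt(62) ≈ 23016.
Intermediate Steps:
t(Q, M) = sqrt(M**2 + Q**2)
22850 + (t(8, sqrt(3 - 5)) + 5)**2 = 22850 + (sqrt((sqrt(3 - 5))**2 + 8**2) + 5)**2 = 22850 + (sqrt((sqrt(-2))**2 + 64) + 5)**2 = 22850 + (sqrt((I*sqrt(2))**2 + 64) + 5)**2 = 22850 + (sqrt(-2 + 64) + 5)**2 = 22850 + (sqrt(62) + 5)**2 = 22850 + (5 + sqrt(62))**2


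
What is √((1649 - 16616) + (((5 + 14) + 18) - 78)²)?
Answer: I*√13286 ≈ 115.26*I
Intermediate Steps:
√((1649 - 16616) + (((5 + 14) + 18) - 78)²) = √(-14967 + ((19 + 18) - 78)²) = √(-14967 + (37 - 78)²) = √(-14967 + (-41)²) = √(-14967 + 1681) = √(-13286) = I*√13286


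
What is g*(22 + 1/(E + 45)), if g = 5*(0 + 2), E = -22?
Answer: 5070/23 ≈ 220.43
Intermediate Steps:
g = 10 (g = 5*2 = 10)
g*(22 + 1/(E + 45)) = 10*(22 + 1/(-22 + 45)) = 10*(22 + 1/23) = 10*(507/23) = 5070/23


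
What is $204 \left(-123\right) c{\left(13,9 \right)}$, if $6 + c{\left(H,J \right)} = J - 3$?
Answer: $0$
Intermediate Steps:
$c{\left(H,J \right)} = -9 + J$ ($c{\left(H,J \right)} = -6 + \left(J - 3\right) = -6 + \left(-3 + J\right) = -9 + J$)
$204 \left(-123\right) c{\left(13,9 \right)} = 204 \left(-123\right) \left(-9 + 9\right) = \left(-25092\right) 0 = 0$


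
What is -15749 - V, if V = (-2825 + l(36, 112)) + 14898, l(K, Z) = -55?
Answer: -27767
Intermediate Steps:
V = 12018 (V = (-2825 - 55) + 14898 = -2880 + 14898 = 12018)
-15749 - V = -15749 - 1*12018 = -15749 - 12018 = -27767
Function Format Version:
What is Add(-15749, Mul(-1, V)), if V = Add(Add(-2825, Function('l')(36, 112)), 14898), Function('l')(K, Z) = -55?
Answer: -27767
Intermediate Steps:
V = 12018 (V = Add(Add(-2825, -55), 14898) = Add(-2880, 14898) = 12018)
Add(-15749, Mul(-1, V)) = Add(-15749, Mul(-1, 12018)) = Add(-15749, -12018) = -27767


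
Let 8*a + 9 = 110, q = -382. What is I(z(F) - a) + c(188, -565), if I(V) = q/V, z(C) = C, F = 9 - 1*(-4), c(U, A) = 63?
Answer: -2867/3 ≈ -955.67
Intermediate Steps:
a = 101/8 (a = -9/8 + (⅛)*110 = -9/8 + 55/4 = 101/8 ≈ 12.625)
F = 13 (F = 9 + 4 = 13)
I(V) = -382/V
I(z(F) - a) + c(188, -565) = -382/(13 - 1*101/8) + 63 = -382/(13 - 101/8) + 63 = -382/3/8 + 63 = -382*8/3 + 63 = -3056/3 + 63 = -2867/3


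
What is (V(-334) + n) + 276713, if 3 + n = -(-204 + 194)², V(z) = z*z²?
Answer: -36983094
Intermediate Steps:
V(z) = z³
n = -103 (n = -3 - (-204 + 194)² = -3 - 1*(-10)² = -3 - 1*100 = -3 - 100 = -103)
(V(-334) + n) + 276713 = ((-334)³ - 103) + 276713 = (-37259704 - 103) + 276713 = -37259807 + 276713 = -36983094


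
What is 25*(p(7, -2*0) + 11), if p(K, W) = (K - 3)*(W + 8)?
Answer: 1075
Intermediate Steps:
p(K, W) = (-3 + K)*(8 + W)
25*(p(7, -2*0) + 11) = 25*((-24 - (-6)*0 + 8*7 + 7*(-2*0)) + 11) = 25*((-24 - 3*0 + 56 + 7*0) + 11) = 25*((-24 + 0 + 56 + 0) + 11) = 25*(32 + 11) = 25*43 = 1075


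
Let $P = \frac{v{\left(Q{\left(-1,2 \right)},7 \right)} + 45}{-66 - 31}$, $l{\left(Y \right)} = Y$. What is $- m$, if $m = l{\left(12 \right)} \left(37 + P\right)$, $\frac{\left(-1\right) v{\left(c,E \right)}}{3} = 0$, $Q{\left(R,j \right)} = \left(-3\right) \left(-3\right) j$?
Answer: $- \frac{42528}{97} \approx -438.43$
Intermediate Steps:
$Q{\left(R,j \right)} = 9 j$
$v{\left(c,E \right)} = 0$ ($v{\left(c,E \right)} = \left(-3\right) 0 = 0$)
$P = - \frac{45}{97}$ ($P = \frac{0 + 45}{-66 - 31} = \frac{45}{-97} = 45 \left(- \frac{1}{97}\right) = - \frac{45}{97} \approx -0.46392$)
$m = \frac{42528}{97}$ ($m = 12 \left(37 - \frac{45}{97}\right) = 12 \cdot \frac{3544}{97} = \frac{42528}{97} \approx 438.43$)
$- m = \left(-1\right) \frac{42528}{97} = - \frac{42528}{97}$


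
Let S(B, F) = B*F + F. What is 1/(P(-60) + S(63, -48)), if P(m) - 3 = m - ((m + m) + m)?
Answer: -1/2949 ≈ -0.00033910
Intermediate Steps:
S(B, F) = F + B*F
P(m) = 3 - 2*m (P(m) = 3 + (m - ((m + m) + m)) = 3 + (m - (2*m + m)) = 3 + (m - 3*m) = 3 - 2*m)
1/(P(-60) + S(63, -48)) = 1/((3 - 2*(-60)) - 48*(1 + 63)) = 1/((3 + 120) - 48*64) = 1/(123 - 3072) = 1/(-2949) = -1/2949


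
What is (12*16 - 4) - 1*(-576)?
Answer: 764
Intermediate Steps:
(12*16 - 4) - 1*(-576) = (192 - 4) + 576 = 188 + 576 = 764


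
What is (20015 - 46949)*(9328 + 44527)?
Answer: -1450530570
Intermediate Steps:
(20015 - 46949)*(9328 + 44527) = -26934*53855 = -1450530570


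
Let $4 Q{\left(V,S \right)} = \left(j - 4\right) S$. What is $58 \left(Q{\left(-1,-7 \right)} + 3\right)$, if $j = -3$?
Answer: $\frac{1769}{2} \approx 884.5$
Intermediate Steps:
$Q{\left(V,S \right)} = - \frac{7 S}{4}$ ($Q{\left(V,S \right)} = \frac{\left(-3 - 4\right) S}{4} = \frac{\left(-7\right) S}{4} = - \frac{7 S}{4}$)
$58 \left(Q{\left(-1,-7 \right)} + 3\right) = 58 \left(\left(- \frac{7}{4}\right) \left(-7\right) + 3\right) = 58 \left(\frac{49}{4} + 3\right) = 58 \cdot \frac{61}{4} = \frac{1769}{2}$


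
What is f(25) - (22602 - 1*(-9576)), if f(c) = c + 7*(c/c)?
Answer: -32146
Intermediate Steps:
f(c) = 7 + c (f(c) = c + 7*1 = c + 7 = 7 + c)
f(25) - (22602 - 1*(-9576)) = (7 + 25) - (22602 - 1*(-9576)) = 32 - (22602 + 9576) = 32 - 1*32178 = 32 - 32178 = -32146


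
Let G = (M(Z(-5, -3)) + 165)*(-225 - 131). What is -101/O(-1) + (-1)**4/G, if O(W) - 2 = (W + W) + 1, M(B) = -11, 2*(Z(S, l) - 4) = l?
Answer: -5537225/54824 ≈ -101.00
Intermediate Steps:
Z(S, l) = 4 + l/2
O(W) = 3 + 2*W (O(W) = 2 + ((W + W) + 1) = 2 + (2*W + 1) = 2 + (1 + 2*W) = 3 + 2*W)
G = -54824 (G = (-11 + 165)*(-225 - 131) = 154*(-356) = -54824)
-101/O(-1) + (-1)**4/G = -101/(3 + 2*(-1)) + (-1)**4/(-54824) = -101/(3 - 2) + 1*(-1/54824) = -101/1 - 1/54824 = -101*1 - 1/54824 = -101 - 1/54824 = -5537225/54824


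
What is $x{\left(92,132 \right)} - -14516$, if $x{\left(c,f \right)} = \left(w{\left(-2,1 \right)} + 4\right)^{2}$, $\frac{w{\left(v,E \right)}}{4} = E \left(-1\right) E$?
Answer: $14516$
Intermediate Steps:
$w{\left(v,E \right)} = - 4 E^{2}$ ($w{\left(v,E \right)} = 4 E \left(-1\right) E = 4 - E E = 4 \left(- E^{2}\right) = - 4 E^{2}$)
$x{\left(c,f \right)} = 0$ ($x{\left(c,f \right)} = \left(- 4 \cdot 1^{2} + 4\right)^{2} = \left(\left(-4\right) 1 + 4\right)^{2} = \left(-4 + 4\right)^{2} = 0^{2} = 0$)
$x{\left(92,132 \right)} - -14516 = 0 - -14516 = 0 + 14516 = 14516$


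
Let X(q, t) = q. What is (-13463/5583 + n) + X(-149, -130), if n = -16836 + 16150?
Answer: -4675268/5583 ≈ -837.41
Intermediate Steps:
n = -686
(-13463/5583 + n) + X(-149, -130) = (-13463/5583 - 686) - 149 = -3843401/5583 - 149 = -4675268/5583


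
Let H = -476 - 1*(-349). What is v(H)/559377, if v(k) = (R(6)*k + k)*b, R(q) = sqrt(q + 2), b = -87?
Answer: 3683/186459 + 7366*sqrt(2)/186459 ≈ 0.075620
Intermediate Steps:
H = -127 (H = -476 + 349 = -127)
R(q) = sqrt(2 + q)
v(k) = -87*k - 174*k*sqrt(2) (v(k) = (sqrt(2 + 6)*k + k)*(-87) = (sqrt(8)*k + k)*(-87) = ((2*sqrt(2))*k + k)*(-87) = (2*k*sqrt(2) + k)*(-87) = (k + 2*k*sqrt(2))*(-87) = -87*k - 174*k*sqrt(2))
v(H)/559377 = -87*(-127)*(1 + 2*sqrt(2))/559377 = (11049 + 22098*sqrt(2))*(1/559377) = 3683/186459 + 7366*sqrt(2)/186459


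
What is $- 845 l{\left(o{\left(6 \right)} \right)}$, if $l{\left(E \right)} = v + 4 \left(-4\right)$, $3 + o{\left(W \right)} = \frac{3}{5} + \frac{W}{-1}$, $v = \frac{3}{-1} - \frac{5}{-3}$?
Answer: $\frac{43940}{3} \approx 14647.0$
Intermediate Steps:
$v = - \frac{4}{3}$ ($v = 3 \left(-1\right) - - \frac{5}{3} = -3 + \frac{5}{3} = - \frac{4}{3} \approx -1.3333$)
$o{\left(W \right)} = - \frac{12}{5} - W$ ($o{\left(W \right)} = -3 + \left(\frac{3}{5} + \frac{W}{-1}\right) = -3 + \left(3 \cdot \frac{1}{5} + W \left(-1\right)\right) = -3 - \left(- \frac{3}{5} + W\right) = - \frac{12}{5} - W$)
$l{\left(E \right)} = - \frac{52}{3}$ ($l{\left(E \right)} = - \frac{4}{3} + 4 \left(-4\right) = - \frac{4}{3} - 16 = - \frac{52}{3}$)
$- 845 l{\left(o{\left(6 \right)} \right)} = \left(-845\right) \left(- \frac{52}{3}\right) = \frac{43940}{3}$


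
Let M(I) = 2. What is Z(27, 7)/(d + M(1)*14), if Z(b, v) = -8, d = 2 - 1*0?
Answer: -4/15 ≈ -0.26667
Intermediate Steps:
d = 2 (d = 2 + 0 = 2)
Z(27, 7)/(d + M(1)*14) = -8/(2 + 2*14) = -8/(2 + 28) = -8/30 = -8*1/30 = -4/15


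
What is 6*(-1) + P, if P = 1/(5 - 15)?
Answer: -61/10 ≈ -6.1000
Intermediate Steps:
P = -⅒ (P = 1/(-10) = -⅒ ≈ -0.10000)
6*(-1) + P = 6*(-1) - ⅒ = -6 - ⅒ = -61/10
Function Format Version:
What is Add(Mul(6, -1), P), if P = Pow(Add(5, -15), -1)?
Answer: Rational(-61, 10) ≈ -6.1000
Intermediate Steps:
P = Rational(-1, 10) (P = Pow(-10, -1) = Rational(-1, 10) ≈ -0.10000)
Add(Mul(6, -1), P) = Add(Mul(6, -1), Rational(-1, 10)) = Add(-6, Rational(-1, 10)) = Rational(-61, 10)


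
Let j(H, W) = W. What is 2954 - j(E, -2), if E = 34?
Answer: 2956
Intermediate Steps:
2954 - j(E, -2) = 2954 - 1*(-2) = 2954 + 2 = 2956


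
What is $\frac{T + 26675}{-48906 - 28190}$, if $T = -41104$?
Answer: $\frac{14429}{77096} \approx 0.18716$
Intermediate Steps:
$\frac{T + 26675}{-48906 - 28190} = \frac{-41104 + 26675}{-48906 - 28190} = - \frac{14429}{-77096} = \left(-14429\right) \left(- \frac{1}{77096}\right) = \frac{14429}{77096}$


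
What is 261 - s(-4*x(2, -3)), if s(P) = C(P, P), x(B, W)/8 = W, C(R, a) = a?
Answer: 165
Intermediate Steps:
x(B, W) = 8*W
s(P) = P
261 - s(-4*x(2, -3)) = 261 - (-4)*8*(-3) = 261 - (-4)*(-24) = 261 - 1*96 = 261 - 96 = 165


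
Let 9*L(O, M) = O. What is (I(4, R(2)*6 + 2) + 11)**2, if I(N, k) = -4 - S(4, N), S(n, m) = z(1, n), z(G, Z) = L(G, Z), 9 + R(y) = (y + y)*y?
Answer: 3844/81 ≈ 47.457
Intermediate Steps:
R(y) = -9 + 2*y**2 (R(y) = -9 + (y + y)*y = -9 + (2*y)*y = -9 + 2*y**2)
L(O, M) = O/9
z(G, Z) = G/9
S(n, m) = 1/9 (S(n, m) = (1/9)*1 = 1/9)
I(N, k) = -37/9 (I(N, k) = -4 - 1*1/9 = -4 - 1/9 = -37/9)
(I(4, R(2)*6 + 2) + 11)**2 = (-37/9 + 11)**2 = (62/9)**2 = 3844/81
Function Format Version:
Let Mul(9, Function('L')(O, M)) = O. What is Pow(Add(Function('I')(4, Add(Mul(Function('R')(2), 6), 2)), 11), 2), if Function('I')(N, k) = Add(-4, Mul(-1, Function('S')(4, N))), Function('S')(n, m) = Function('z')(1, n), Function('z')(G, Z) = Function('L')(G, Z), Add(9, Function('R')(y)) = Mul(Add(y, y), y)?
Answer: Rational(3844, 81) ≈ 47.457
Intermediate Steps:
Function('R')(y) = Add(-9, Mul(2, Pow(y, 2))) (Function('R')(y) = Add(-9, Mul(Add(y, y), y)) = Add(-9, Mul(Mul(2, y), y)) = Add(-9, Mul(2, Pow(y, 2))))
Function('L')(O, M) = Mul(Rational(1, 9), O)
Function('z')(G, Z) = Mul(Rational(1, 9), G)
Function('S')(n, m) = Rational(1, 9) (Function('S')(n, m) = Mul(Rational(1, 9), 1) = Rational(1, 9))
Function('I')(N, k) = Rational(-37, 9) (Function('I')(N, k) = Add(-4, Mul(-1, Rational(1, 9))) = Add(-4, Rational(-1, 9)) = Rational(-37, 9))
Pow(Add(Function('I')(4, Add(Mul(Function('R')(2), 6), 2)), 11), 2) = Pow(Add(Rational(-37, 9), 11), 2) = Pow(Rational(62, 9), 2) = Rational(3844, 81)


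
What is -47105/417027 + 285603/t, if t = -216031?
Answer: -129280302536/90090759837 ≈ -1.4350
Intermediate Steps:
-47105/417027 + 285603/t = -47105/417027 + 285603/(-216031) = -47105*1/417027 + 285603*(-1/216031) = -47105/417027 - 285603/216031 = -129280302536/90090759837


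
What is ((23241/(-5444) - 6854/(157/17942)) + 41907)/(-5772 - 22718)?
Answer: 633658404473/24350630920 ≈ 26.022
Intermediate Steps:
((23241/(-5444) - 6854/(157/17942)) + 41907)/(-5772 - 22718) = ((23241*(-1/5444) - 6854/(157*(1/17942))) + 41907)/(-28490) = ((-23241/5444 - 6854/157/17942) + 41907)*(-1/28490) = ((-23241/5444 - 6854*17942/157) + 41907)*(-1/28490) = ((-23241/5444 - 122974468/157) + 41907)*(-1/28490) = (-669476652629/854708 + 41907)*(-1/28490) = -633658404473/854708*(-1/28490) = 633658404473/24350630920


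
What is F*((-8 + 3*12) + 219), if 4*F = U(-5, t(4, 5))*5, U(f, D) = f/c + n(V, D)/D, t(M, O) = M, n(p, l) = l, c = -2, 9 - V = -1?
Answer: 8645/8 ≈ 1080.6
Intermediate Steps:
V = 10 (V = 9 - 1*(-1) = 9 + 1 = 10)
U(f, D) = 1 - f/2 (U(f, D) = f/(-2) + D/D = f*(-½) + 1 = -f/2 + 1 = 1 - f/2)
F = 35/8 (F = ((1 - ½*(-5))*5)/4 = ((1 + 5/2)*5)/4 = ((7/2)*5)/4 = (¼)*(35/2) = 35/8 ≈ 4.3750)
F*((-8 + 3*12) + 219) = 35*((-8 + 3*12) + 219)/8 = 35*((-8 + 36) + 219)/8 = 35*(28 + 219)/8 = (35/8)*247 = 8645/8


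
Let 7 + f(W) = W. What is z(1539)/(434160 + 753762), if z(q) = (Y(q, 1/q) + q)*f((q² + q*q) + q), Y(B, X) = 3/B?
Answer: 1870571040796/304701993 ≈ 6139.0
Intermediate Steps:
f(W) = -7 + W
z(q) = (q + 3/q)*(-7 + q + 2*q²) (z(q) = (3/q + q)*(-7 + ((q² + q*q) + q)) = (q + 3/q)*(-7 + ((q² + q²) + q)) = (q + 3/q)*(-7 + (2*q² + q)) = (q + 3/q)*(-7 + (q + 2*q²)) = (q + 3/q)*(-7 + q + 2*q²))
z(1539)/(434160 + 753762) = ((-7 + 1539*(1 + 2*1539))*(3 + 1539²)/1539)/(434160 + 753762) = ((-7 + 1539*(1 + 3078))*(3 + 2368521)/1539)/1187922 = ((1/1539)*(-7 + 1539*3079)*2368524)*(1/1187922) = ((1/1539)*(-7 + 4738581)*2368524)*(1/1187922) = ((1/1539)*4738574*2368524)*(1/1187922) = (3741142081592/513)*(1/1187922) = 1870571040796/304701993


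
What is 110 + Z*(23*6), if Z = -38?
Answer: -5134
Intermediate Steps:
110 + Z*(23*6) = 110 - 874*6 = 110 - 38*138 = 110 - 5244 = -5134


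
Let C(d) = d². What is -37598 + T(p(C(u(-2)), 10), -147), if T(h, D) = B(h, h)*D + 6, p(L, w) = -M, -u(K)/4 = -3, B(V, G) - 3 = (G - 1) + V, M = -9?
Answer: -40532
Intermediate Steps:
B(V, G) = 2 + G + V (B(V, G) = 3 + ((G - 1) + V) = 3 + ((-1 + G) + V) = 3 + (-1 + G + V) = 2 + G + V)
u(K) = 12 (u(K) = -4*(-3) = 12)
p(L, w) = 9 (p(L, w) = -1*(-9) = 9)
T(h, D) = 6 + D*(2 + 2*h) (T(h, D) = (2 + h + h)*D + 6 = (2 + 2*h)*D + 6 = D*(2 + 2*h) + 6 = 6 + D*(2 + 2*h))
-37598 + T(p(C(u(-2)), 10), -147) = -37598 + (6 + 2*(-147)*(1 + 9)) = -37598 + (6 + 2*(-147)*10) = -37598 + (6 - 2940) = -37598 - 2934 = -40532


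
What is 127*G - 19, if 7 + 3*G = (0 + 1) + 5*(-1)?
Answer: -1454/3 ≈ -484.67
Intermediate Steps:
G = -11/3 (G = -7/3 + ((0 + 1) + 5*(-1))/3 = -7/3 + (1 - 5)/3 = -7/3 + (1/3)*(-4) = -7/3 - 4/3 = -11/3 ≈ -3.6667)
127*G - 19 = 127*(-11/3) - 19 = -1397/3 - 19 = -1454/3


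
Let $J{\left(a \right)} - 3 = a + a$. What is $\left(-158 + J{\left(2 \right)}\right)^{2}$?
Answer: $22801$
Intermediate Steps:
$J{\left(a \right)} = 3 + 2 a$ ($J{\left(a \right)} = 3 + \left(a + a\right) = 3 + 2 a$)
$\left(-158 + J{\left(2 \right)}\right)^{2} = \left(-158 + \left(3 + 2 \cdot 2\right)\right)^{2} = \left(-158 + \left(3 + 4\right)\right)^{2} = \left(-158 + 7\right)^{2} = \left(-151\right)^{2} = 22801$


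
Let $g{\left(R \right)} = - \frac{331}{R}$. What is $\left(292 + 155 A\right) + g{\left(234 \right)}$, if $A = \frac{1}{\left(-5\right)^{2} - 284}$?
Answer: $\frac{17574953}{60606} \approx 289.99$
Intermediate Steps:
$A = - \frac{1}{259}$ ($A = \frac{1}{25 - 284} = \frac{1}{-259} = - \frac{1}{259} \approx -0.003861$)
$\left(292 + 155 A\right) + g{\left(234 \right)} = \left(292 + 155 \left(- \frac{1}{259}\right)\right) - \frac{331}{234} = \left(292 - \frac{155}{259}\right) - \frac{331}{234} = \frac{75473}{259} - \frac{331}{234} = \frac{17574953}{60606}$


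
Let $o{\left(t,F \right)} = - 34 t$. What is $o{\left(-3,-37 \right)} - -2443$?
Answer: $2545$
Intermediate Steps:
$o{\left(-3,-37 \right)} - -2443 = \left(-34\right) \left(-3\right) - -2443 = 102 + 2443 = 2545$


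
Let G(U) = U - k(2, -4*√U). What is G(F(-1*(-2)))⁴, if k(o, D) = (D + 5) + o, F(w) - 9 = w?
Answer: 48128 + 12288*√11 ≈ 88883.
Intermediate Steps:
F(w) = 9 + w
k(o, D) = 5 + D + o (k(o, D) = (5 + D) + o = 5 + D + o)
G(U) = -7 + U + 4*√U (G(U) = U - (5 - 4*√U + 2) = U - (7 - 4*√U) = U + (-7 + 4*√U) = -7 + U + 4*√U)
G(F(-1*(-2)))⁴ = (-7 + (9 - 1*(-2)) + 4*√(9 - 1*(-2)))⁴ = (-7 + (9 + 2) + 4*√(9 + 2))⁴ = (-7 + 11 + 4*√11)⁴ = (4 + 4*√11)⁴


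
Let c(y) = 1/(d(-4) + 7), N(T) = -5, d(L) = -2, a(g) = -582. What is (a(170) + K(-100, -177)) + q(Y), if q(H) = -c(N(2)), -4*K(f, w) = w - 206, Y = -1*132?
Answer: -9729/20 ≈ -486.45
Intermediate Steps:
Y = -132
K(f, w) = 103/2 - w/4 (K(f, w) = -(w - 206)/4 = -(-206 + w)/4 = 103/2 - w/4)
c(y) = ⅕ (c(y) = 1/(-2 + 7) = 1/5 = ⅕)
q(H) = -⅕ (q(H) = -1*⅕ = -⅕)
(a(170) + K(-100, -177)) + q(Y) = (-582 + (103/2 - ¼*(-177))) - ⅕ = (-582 + (103/2 + 177/4)) - ⅕ = (-582 + 383/4) - ⅕ = -1945/4 - ⅕ = -9729/20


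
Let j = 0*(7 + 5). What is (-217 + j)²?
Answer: 47089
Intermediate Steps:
j = 0 (j = 0*12 = 0)
(-217 + j)² = (-217 + 0)² = (-217)² = 47089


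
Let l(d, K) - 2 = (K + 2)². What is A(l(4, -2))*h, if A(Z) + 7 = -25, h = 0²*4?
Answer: 0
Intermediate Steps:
l(d, K) = 2 + (2 + K)² (l(d, K) = 2 + (K + 2)² = 2 + (2 + K)²)
h = 0 (h = 0*4 = 0)
A(Z) = -32 (A(Z) = -7 - 25 = -32)
A(l(4, -2))*h = -32*0 = 0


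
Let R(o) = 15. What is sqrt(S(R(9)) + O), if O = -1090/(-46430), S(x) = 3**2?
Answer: 2*sqrt(48630782)/4643 ≈ 3.0039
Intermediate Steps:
S(x) = 9
O = 109/4643 (O = -1090*(-1/46430) = 109/4643 ≈ 0.023476)
sqrt(S(R(9)) + O) = sqrt(9 + 109/4643) = sqrt(41896/4643) = 2*sqrt(48630782)/4643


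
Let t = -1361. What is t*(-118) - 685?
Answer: 159913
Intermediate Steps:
t*(-118) - 685 = -1361*(-118) - 685 = 160598 - 685 = 159913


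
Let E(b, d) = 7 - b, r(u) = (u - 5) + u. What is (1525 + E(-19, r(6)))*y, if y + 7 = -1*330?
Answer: -522687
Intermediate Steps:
r(u) = -5 + 2*u (r(u) = (-5 + u) + u = -5 + 2*u)
y = -337 (y = -7 - 1*330 = -7 - 330 = -337)
(1525 + E(-19, r(6)))*y = (1525 + (7 - 1*(-19)))*(-337) = (1525 + (7 + 19))*(-337) = (1525 + 26)*(-337) = 1551*(-337) = -522687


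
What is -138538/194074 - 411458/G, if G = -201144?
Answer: 12996803105/9759205164 ≈ 1.3317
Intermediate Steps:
-138538/194074 - 411458/G = -138538/194074 - 411458/(-201144) = -138538*1/194074 - 411458*(-1/201144) = -69269/97037 + 205729/100572 = 12996803105/9759205164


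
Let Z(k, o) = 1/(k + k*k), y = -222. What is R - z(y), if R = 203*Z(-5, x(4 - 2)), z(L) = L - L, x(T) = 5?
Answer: 203/20 ≈ 10.150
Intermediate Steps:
z(L) = 0
Z(k, o) = 1/(k + k²)
R = 203/20 (R = 203*(1/((-5)*(1 - 5))) = 203*(-⅕/(-4)) = 203*(-⅕*(-¼)) = 203*(1/20) = 203/20 ≈ 10.150)
R - z(y) = 203/20 - 1*0 = 203/20 + 0 = 203/20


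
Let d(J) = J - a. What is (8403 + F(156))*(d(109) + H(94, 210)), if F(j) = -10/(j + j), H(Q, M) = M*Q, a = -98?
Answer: 8715928087/52 ≈ 1.6761e+8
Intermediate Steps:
F(j) = -5/j (F(j) = -10*1/(2*j) = -5/j)
d(J) = 98 + J (d(J) = J - 1*(-98) = J + 98 = 98 + J)
(8403 + F(156))*(d(109) + H(94, 210)) = (8403 - 5/156)*((98 + 109) + 210*94) = (8403 - 5*1/156)*(207 + 19740) = (8403 - 5/156)*19947 = (1310863/156)*19947 = 8715928087/52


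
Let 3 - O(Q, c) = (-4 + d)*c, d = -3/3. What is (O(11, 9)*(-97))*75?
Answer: -349200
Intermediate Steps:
d = -1 (d = -3*1/3 = -1)
O(Q, c) = 3 + 5*c (O(Q, c) = 3 - (-4 - 1)*c = 3 - (-5)*c = 3 + 5*c)
(O(11, 9)*(-97))*75 = ((3 + 5*9)*(-97))*75 = ((3 + 45)*(-97))*75 = (48*(-97))*75 = -4656*75 = -349200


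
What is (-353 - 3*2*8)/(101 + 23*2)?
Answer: -401/147 ≈ -2.7279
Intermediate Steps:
(-353 - 3*2*8)/(101 + 23*2) = (-353 - 6*8)/(101 + 46) = (-353 - 48)/147 = -401*1/147 = -401/147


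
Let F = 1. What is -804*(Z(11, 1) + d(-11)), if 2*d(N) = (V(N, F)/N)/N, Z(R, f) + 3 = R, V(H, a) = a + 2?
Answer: -779478/121 ≈ -6442.0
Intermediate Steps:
V(H, a) = 2 + a
Z(R, f) = -3 + R
d(N) = 3/(2*N²) (d(N) = (((2 + 1)/N)/N)/2 = ((3/N)/N)/2 = (3/N²)/2 = 3/(2*N²))
-804*(Z(11, 1) + d(-11)) = -804*((-3 + 11) + (3/2)/(-11)²) = -804*(8 + (3/2)*(1/121)) = -804*(8 + 3/242) = -804*1939/242 = -779478/121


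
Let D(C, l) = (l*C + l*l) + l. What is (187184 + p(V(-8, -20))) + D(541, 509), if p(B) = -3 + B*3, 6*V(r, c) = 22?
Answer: 722151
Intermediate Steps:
V(r, c) = 11/3 (V(r, c) = (1/6)*22 = 11/3)
D(C, l) = l + l**2 + C*l (D(C, l) = (C*l + l**2) + l = (l**2 + C*l) + l = l + l**2 + C*l)
p(B) = -3 + 3*B
(187184 + p(V(-8, -20))) + D(541, 509) = (187184 + (-3 + 3*(11/3))) + 509*(1 + 541 + 509) = (187184 + (-3 + 11)) + 509*1051 = (187184 + 8) + 534959 = 187192 + 534959 = 722151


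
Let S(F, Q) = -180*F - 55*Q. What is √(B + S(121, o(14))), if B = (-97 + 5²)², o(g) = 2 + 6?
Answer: 2*I*√4259 ≈ 130.52*I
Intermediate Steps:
o(g) = 8
B = 5184 (B = (-97 + 25)² = (-72)² = 5184)
√(B + S(121, o(14))) = √(5184 + (-180*121 - 55*8)) = √(5184 + (-21780 - 440)) = √(5184 - 22220) = √(-17036) = 2*I*√4259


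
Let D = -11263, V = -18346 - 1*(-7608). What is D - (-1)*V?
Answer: -22001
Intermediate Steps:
V = -10738 (V = -18346 + 7608 = -10738)
D - (-1)*V = -11263 - (-1)*(-10738) = -11263 - 1*10738 = -11263 - 10738 = -22001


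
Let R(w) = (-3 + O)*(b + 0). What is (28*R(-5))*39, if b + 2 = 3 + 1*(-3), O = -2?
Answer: 10920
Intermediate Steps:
b = -2 (b = -2 + (3 + 1*(-3)) = -2 + (3 - 3) = -2 + 0 = -2)
R(w) = 10 (R(w) = (-3 - 2)*(-2 + 0) = -5*(-2) = 10)
(28*R(-5))*39 = (28*10)*39 = 280*39 = 10920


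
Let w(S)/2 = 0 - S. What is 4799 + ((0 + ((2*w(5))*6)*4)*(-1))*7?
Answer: 8159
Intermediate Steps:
w(S) = -2*S (w(S) = 2*(0 - S) = 2*(-S) = -2*S)
4799 + ((0 + ((2*w(5))*6)*4)*(-1))*7 = 4799 + ((0 + ((2*(-2*5))*6)*4)*(-1))*7 = 4799 + ((0 + ((2*(-10))*6)*4)*(-1))*7 = 4799 + ((0 - 20*6*4)*(-1))*7 = 4799 + ((0 - 120*4)*(-1))*7 = 4799 + ((0 - 480)*(-1))*7 = 4799 - 480*(-1)*7 = 4799 + 480*7 = 4799 + 3360 = 8159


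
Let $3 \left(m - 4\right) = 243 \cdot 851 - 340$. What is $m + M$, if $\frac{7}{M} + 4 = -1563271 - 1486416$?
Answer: $\frac{629654452294}{9149073} \approx 68822.0$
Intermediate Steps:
$M = - \frac{7}{3049691}$ ($M = \frac{7}{-4 - 3049687} = \frac{7}{-3049691} = 7 \left(- \frac{1}{3049691}\right) = - \frac{7}{3049691} \approx -2.2953 \cdot 10^{-6}$)
$m = \frac{206465}{3}$ ($m = 4 + \frac{243 \cdot 851 - 340}{3} = 4 + \frac{206793 - 340}{3} = 4 + \frac{1}{3} \cdot 206453 = 4 + \frac{206453}{3} = \frac{206465}{3} \approx 68822.0$)
$m + M = \frac{206465}{3} - \frac{7}{3049691} = \frac{629654452294}{9149073}$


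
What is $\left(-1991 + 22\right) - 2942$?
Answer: $-4911$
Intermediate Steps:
$\left(-1991 + 22\right) - 2942 = -1969 - 2942 = -4911$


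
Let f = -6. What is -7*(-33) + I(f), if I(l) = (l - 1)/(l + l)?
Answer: 2779/12 ≈ 231.58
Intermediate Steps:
I(l) = (-1 + l)/(2*l) (I(l) = (-1 + l)/((2*l)) = (-1 + l)*(1/(2*l)) = (-1 + l)/(2*l))
-7*(-33) + I(f) = -7*(-33) + (½)*(-1 - 6)/(-6) = 231 + (½)*(-⅙)*(-7) = 231 + 7/12 = 2779/12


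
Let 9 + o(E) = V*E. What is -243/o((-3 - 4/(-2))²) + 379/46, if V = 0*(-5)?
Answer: 1621/46 ≈ 35.239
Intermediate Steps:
V = 0
o(E) = -9 (o(E) = -9 + 0*E = -9 + 0 = -9)
-243/o((-3 - 4/(-2))²) + 379/46 = -243/(-9) + 379/46 = -243*(-⅑) + 379*(1/46) = 27 + 379/46 = 1621/46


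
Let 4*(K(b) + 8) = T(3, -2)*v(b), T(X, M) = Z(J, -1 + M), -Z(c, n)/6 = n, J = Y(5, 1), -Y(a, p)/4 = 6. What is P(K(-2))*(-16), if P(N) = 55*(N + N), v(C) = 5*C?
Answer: 93280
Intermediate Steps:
Y(a, p) = -24 (Y(a, p) = -4*6 = -24)
J = -24
Z(c, n) = -6*n
T(X, M) = 6 - 6*M (T(X, M) = -6*(-1 + M) = 6 - 6*M)
K(b) = -8 + 45*b/2 (K(b) = -8 + ((6 - 6*(-2))*(5*b))/4 = -8 + ((6 + 12)*(5*b))/4 = -8 + (18*(5*b))/4 = -8 + (90*b)/4 = -8 + 45*b/2)
P(N) = 110*N (P(N) = 55*(2*N) = 110*N)
P(K(-2))*(-16) = (110*(-8 + (45/2)*(-2)))*(-16) = (110*(-8 - 45))*(-16) = (110*(-53))*(-16) = -5830*(-16) = 93280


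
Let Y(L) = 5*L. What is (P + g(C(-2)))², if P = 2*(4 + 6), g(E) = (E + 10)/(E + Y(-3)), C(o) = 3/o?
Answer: 413449/1089 ≈ 379.66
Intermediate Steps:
g(E) = (10 + E)/(-15 + E) (g(E) = (E + 10)/(E + 5*(-3)) = (10 + E)/(E - 15) = (10 + E)/(-15 + E))
P = 20 (P = 2*10 = 20)
(P + g(C(-2)))² = (20 + (10 + 3/(-2))/(-15 + 3/(-2)))² = (20 + (10 + 3*(-½))/(-15 + 3*(-½)))² = (20 + (10 - 3/2)/(-15 - 3/2))² = (20 + (17/2)/(-33/2))² = (20 - 2/33*17/2)² = (20 - 17/33)² = (643/33)² = 413449/1089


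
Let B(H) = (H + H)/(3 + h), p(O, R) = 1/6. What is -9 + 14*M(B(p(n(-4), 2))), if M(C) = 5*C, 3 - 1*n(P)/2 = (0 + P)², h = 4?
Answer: -17/3 ≈ -5.6667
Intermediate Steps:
n(P) = 6 - 2*P² (n(P) = 6 - 2*(0 + P)² = 6 - 2*P²)
p(O, R) = ⅙
B(H) = 2*H/7 (B(H) = (H + H)/(3 + 4) = (2*H)/7 = (2*H)*(⅐) = 2*H/7)
-9 + 14*M(B(p(n(-4), 2))) = -9 + 14*(5*((2/7)*(⅙))) = -9 + 14*(5*(1/21)) = -9 + 14*(5/21) = -9 + 10/3 = -17/3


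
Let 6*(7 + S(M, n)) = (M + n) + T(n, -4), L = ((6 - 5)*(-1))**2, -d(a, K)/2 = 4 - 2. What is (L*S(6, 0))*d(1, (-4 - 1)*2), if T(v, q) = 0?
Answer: 24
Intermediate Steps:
d(a, K) = -4 (d(a, K) = -2*(4 - 2) = -2*2 = -4)
L = 1 (L = (1*(-1))**2 = (-1)**2 = 1)
S(M, n) = -7 + M/6 + n/6 (S(M, n) = -7 + ((M + n) + 0)/6 = -7 + (M + n)/6 = -7 + (M/6 + n/6) = -7 + M/6 + n/6)
(L*S(6, 0))*d(1, (-4 - 1)*2) = (1*(-7 + (1/6)*6 + (1/6)*0))*(-4) = (1*(-7 + 1 + 0))*(-4) = (1*(-6))*(-4) = -6*(-4) = 24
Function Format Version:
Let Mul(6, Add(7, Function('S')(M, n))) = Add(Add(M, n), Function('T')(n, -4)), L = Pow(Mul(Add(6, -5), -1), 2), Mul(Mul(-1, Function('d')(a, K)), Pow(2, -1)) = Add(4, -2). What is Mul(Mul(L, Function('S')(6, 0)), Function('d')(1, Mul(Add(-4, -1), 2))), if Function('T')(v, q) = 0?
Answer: 24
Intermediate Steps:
Function('d')(a, K) = -4 (Function('d')(a, K) = Mul(-2, Add(4, -2)) = Mul(-2, 2) = -4)
L = 1 (L = Pow(Mul(1, -1), 2) = Pow(-1, 2) = 1)
Function('S')(M, n) = Add(-7, Mul(Rational(1, 6), M), Mul(Rational(1, 6), n)) (Function('S')(M, n) = Add(-7, Mul(Rational(1, 6), Add(Add(M, n), 0))) = Add(-7, Mul(Rational(1, 6), Add(M, n))) = Add(-7, Add(Mul(Rational(1, 6), M), Mul(Rational(1, 6), n))) = Add(-7, Mul(Rational(1, 6), M), Mul(Rational(1, 6), n)))
Mul(Mul(L, Function('S')(6, 0)), Function('d')(1, Mul(Add(-4, -1), 2))) = Mul(Mul(1, Add(-7, Mul(Rational(1, 6), 6), Mul(Rational(1, 6), 0))), -4) = Mul(Mul(1, Add(-7, 1, 0)), -4) = Mul(Mul(1, -6), -4) = Mul(-6, -4) = 24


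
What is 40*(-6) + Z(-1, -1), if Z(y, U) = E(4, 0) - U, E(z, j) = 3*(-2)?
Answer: -245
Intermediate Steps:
E(z, j) = -6
Z(y, U) = -6 - U
40*(-6) + Z(-1, -1) = 40*(-6) + (-6 - 1*(-1)) = -240 + (-6 + 1) = -240 - 5 = -245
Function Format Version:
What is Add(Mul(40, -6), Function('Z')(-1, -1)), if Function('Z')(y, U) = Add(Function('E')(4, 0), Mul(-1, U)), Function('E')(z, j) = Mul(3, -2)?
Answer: -245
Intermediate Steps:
Function('E')(z, j) = -6
Function('Z')(y, U) = Add(-6, Mul(-1, U))
Add(Mul(40, -6), Function('Z')(-1, -1)) = Add(Mul(40, -6), Add(-6, Mul(-1, -1))) = Add(-240, Add(-6, 1)) = Add(-240, -5) = -245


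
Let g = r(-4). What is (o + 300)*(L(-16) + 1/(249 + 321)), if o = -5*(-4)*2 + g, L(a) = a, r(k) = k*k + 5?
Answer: -173261/30 ≈ -5775.4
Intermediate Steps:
r(k) = 5 + k² (r(k) = k² + 5 = 5 + k²)
g = 21 (g = 5 + (-4)² = 5 + 16 = 21)
o = 61 (o = -5*(-4)*2 + 21 = 20*2 + 21 = 40 + 21 = 61)
(o + 300)*(L(-16) + 1/(249 + 321)) = (61 + 300)*(-16 + 1/(249 + 321)) = 361*(-16 + 1/570) = 361*(-9119/570) = -173261/30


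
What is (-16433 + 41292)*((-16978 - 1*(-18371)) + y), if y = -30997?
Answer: -735925836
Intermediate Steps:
(-16433 + 41292)*((-16978 - 1*(-18371)) + y) = (-16433 + 41292)*((-16978 - 1*(-18371)) - 30997) = 24859*((-16978 + 18371) - 30997) = 24859*(1393 - 30997) = 24859*(-29604) = -735925836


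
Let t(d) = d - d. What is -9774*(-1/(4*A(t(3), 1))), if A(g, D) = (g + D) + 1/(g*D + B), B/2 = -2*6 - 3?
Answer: 73305/29 ≈ 2527.8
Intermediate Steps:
B = -30 (B = 2*(-2*6 - 3) = 2*(-12 - 3) = 2*(-15) = -30)
t(d) = 0
A(g, D) = D + g + 1/(-30 + D*g) (A(g, D) = (g + D) + 1/(g*D - 30) = (D + g) + 1/(D*g - 30) = (D + g) + 1/(-30 + D*g) = D + g + 1/(-30 + D*g))
-9774*(-1/(4*A(t(3), 1))) = -9774*(-(-30 + 1*0)/(4*(1 - 30*1 - 30*0 + 1*0² + 0*1²))) = -9774*(-(-30 + 0)/(4*(1 - 30 + 0 + 1*0 + 0*1))) = -9774*15/(2*(1 - 30 + 0 + 0 + 0)) = -9774/((-(-2)*(-29)/15)) = -9774/((-4*29/30)) = -9774/(-58/15) = -9774*(-15/58) = 73305/29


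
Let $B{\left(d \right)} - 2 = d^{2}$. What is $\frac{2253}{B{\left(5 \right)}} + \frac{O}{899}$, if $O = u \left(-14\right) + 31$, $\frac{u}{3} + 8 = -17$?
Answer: $\frac{684878}{8091} \approx 84.647$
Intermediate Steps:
$u = -75$ ($u = -24 + 3 \left(-17\right) = -24 - 51 = -75$)
$B{\left(d \right)} = 2 + d^{2}$
$O = 1081$ ($O = \left(-75\right) \left(-14\right) + 31 = 1050 + 31 = 1081$)
$\frac{2253}{B{\left(5 \right)}} + \frac{O}{899} = \frac{2253}{2 + 5^{2}} + \frac{1081}{899} = \frac{2253}{2 + 25} + 1081 \cdot \frac{1}{899} = \frac{2253}{27} + \frac{1081}{899} = 2253 \cdot \frac{1}{27} + \frac{1081}{899} = \frac{751}{9} + \frac{1081}{899} = \frac{684878}{8091}$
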